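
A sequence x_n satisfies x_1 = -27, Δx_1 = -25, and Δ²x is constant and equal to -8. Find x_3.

-85

Build the table forward from the leading diagonal:
D2: -8, -8, -8
D1: -25, -33, -41
x: -27, -52, -85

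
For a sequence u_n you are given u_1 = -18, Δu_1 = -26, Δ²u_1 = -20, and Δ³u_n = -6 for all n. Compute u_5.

Build the table forward from the leading diagonal:
Third differences: -6  -6  -6  -6  -6
Second differences: -20  -26  -32  -38  -44
First differences: -26  -46  -72  -104  -142
u: -18  -44  -90  -162  -266

-266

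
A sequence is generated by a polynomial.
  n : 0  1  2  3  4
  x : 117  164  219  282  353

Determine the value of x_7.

47  55  63  71
8  8  8
Constant second difference = 8, so extend:
71 + 8 = 79;  353 + 79 = 432
79 + 8 = 87;  432 + 87 = 519
87 + 8 = 95;  519 + 95 = 614

614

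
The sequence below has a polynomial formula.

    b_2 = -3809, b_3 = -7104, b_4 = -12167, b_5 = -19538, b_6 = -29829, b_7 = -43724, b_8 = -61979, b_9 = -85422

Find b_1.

-1814

First differences: -3295, -5063, -7371, -10291, -13895, -18255, -23443
Second differences: -1768, -2308, -2920, -3604, -4360, -5188
Third differences: -540, -612, -684, -756, -828
Fourth differences: -72, -72, -72, -72
The fourth differences are constant at -72.
Work back: -540 + 72 = -468;  -1768 + 468 = -1300;  -3295 + 1300 = -1995;  -3809 + 1995 = -1814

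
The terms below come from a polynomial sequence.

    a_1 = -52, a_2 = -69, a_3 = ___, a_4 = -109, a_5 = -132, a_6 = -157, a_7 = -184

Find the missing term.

Using the last 4 terms:
First differences: -23  -25  -27
Second differences: -2  -2
Constant second difference = -2.
Extend backward: -23 + 2 = -21;  -109 + 21 = -88

-88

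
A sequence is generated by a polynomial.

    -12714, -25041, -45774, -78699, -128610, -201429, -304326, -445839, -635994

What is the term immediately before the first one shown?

-5895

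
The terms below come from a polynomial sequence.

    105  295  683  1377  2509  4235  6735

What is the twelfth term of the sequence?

D1: 190  388  694  1132  1726  2500
D2: 198  306  438  594  774
D3: 108  132  156  180
D4: 24  24  24
Fourth differences constant at 24.
180 + 24 = 204;  774 + 204 = 978;  2500 + 978 = 3478;  6735 + 3478 = 10213
204 + 24 = 228;  978 + 228 = 1206;  3478 + 1206 = 4684;  10213 + 4684 = 14897
228 + 24 = 252;  1206 + 252 = 1458;  4684 + 1458 = 6142;  14897 + 6142 = 21039
252 + 24 = 276;  1458 + 276 = 1734;  6142 + 1734 = 7876;  21039 + 7876 = 28915
276 + 24 = 300;  1734 + 300 = 2034;  7876 + 2034 = 9910;  28915 + 9910 = 38825

38825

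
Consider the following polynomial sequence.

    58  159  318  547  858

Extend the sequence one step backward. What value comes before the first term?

101  159  229  311
58  70  82
12  12
The third differences are constant at 12.
Work back: 58 − 12 = 46;  101 − 46 = 55;  58 − 55 = 3

3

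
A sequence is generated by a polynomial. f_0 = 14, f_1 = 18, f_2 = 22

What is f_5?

First differences: 4, 4
Constant first difference = 4, so extend:
22 + 4 = 26
26 + 4 = 30
30 + 4 = 34

34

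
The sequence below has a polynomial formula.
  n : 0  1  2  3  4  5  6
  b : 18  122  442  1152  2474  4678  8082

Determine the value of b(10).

41738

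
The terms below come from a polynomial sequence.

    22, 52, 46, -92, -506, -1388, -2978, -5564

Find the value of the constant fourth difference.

-48

Δ: 30, -6, -138, -414, -882, -1590, -2586
Δ²: -36, -132, -276, -468, -708, -996
Δ³: -96, -144, -192, -240, -288
Δ⁴: -48, -48, -48, -48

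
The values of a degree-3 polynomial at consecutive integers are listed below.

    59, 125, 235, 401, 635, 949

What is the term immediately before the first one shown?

25

First differences: 66  110  166  234  314
Second differences: 44  56  68  80
Third differences: 12  12  12
The third differences are constant at 12.
Work back: 44 − 12 = 32;  66 − 32 = 34;  59 − 34 = 25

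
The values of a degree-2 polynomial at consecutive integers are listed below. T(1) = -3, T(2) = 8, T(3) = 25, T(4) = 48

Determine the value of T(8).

200

First differences: 11, 17, 23
Second differences: 6, 6
Second differences constant at 6.
23 + 6 = 29;  48 + 29 = 77
29 + 6 = 35;  77 + 35 = 112
35 + 6 = 41;  112 + 41 = 153
41 + 6 = 47;  153 + 47 = 200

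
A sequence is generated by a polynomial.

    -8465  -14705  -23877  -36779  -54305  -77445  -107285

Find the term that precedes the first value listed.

-4455

D1: -6240  -9172  -12902  -17526  -23140  -29840
D2: -2932  -3730  -4624  -5614  -6700
D3: -798  -894  -990  -1086
D4: -96  -96  -96
The fourth differences are constant at -96.
Work back: -798 + 96 = -702;  -2932 + 702 = -2230;  -6240 + 2230 = -4010;  -8465 + 4010 = -4455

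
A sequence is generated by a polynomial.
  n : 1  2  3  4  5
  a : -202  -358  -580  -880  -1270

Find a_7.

-2368

D1: -156  -222  -300  -390
D2: -66  -78  -90
D3: -12  -12
Third differences constant at -12.
-90 − 12 = -102;  -390 − 102 = -492;  -1270 − 492 = -1762
-102 − 12 = -114;  -492 − 114 = -606;  -1762 − 606 = -2368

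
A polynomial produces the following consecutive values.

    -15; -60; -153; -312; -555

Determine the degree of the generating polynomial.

D1: -45, -93, -159, -243
D2: -48, -66, -84
D3: -18, -18
The third differences are constant, so the polynomial has degree 3.

3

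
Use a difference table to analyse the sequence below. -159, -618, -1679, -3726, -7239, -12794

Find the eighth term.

-32814

First differences: -459, -1061, -2047, -3513, -5555
Second differences: -602, -986, -1466, -2042
Third differences: -384, -480, -576
Fourth differences: -96, -96
The fourth differences are constant (-96).
-576 − 96 = -672;  -2042 − 672 = -2714;  -5555 − 2714 = -8269;  -12794 − 8269 = -21063
-672 − 96 = -768;  -2714 − 768 = -3482;  -8269 − 3482 = -11751;  -21063 − 11751 = -32814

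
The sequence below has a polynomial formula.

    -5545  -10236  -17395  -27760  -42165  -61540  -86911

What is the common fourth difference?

D1: -4691, -7159, -10365, -14405, -19375, -25371
D2: -2468, -3206, -4040, -4970, -5996
D3: -738, -834, -930, -1026
D4: -96, -96, -96

-96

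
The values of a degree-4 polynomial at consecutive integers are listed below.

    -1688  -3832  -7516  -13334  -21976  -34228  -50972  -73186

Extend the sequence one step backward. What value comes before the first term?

First differences: -2144, -3684, -5818, -8642, -12252, -16744, -22214
Second differences: -1540, -2134, -2824, -3610, -4492, -5470
Third differences: -594, -690, -786, -882, -978
Fourth differences: -96, -96, -96, -96
The fourth differences are constant at -96.
Work back: -594 + 96 = -498;  -1540 + 498 = -1042;  -2144 + 1042 = -1102;  -1688 + 1102 = -586

-586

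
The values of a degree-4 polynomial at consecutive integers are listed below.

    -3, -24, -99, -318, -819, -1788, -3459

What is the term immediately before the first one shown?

6

Δ: -21  -75  -219  -501  -969  -1671
Δ²: -54  -144  -282  -468  -702
Δ³: -90  -138  -186  -234
Δ⁴: -48  -48  -48
The fourth differences are constant at -48.
Work back: -90 + 48 = -42;  -54 + 42 = -12;  -21 + 12 = -9;  -3 + 9 = 6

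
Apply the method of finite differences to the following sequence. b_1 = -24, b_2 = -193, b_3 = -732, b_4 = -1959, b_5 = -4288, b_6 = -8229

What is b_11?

First differences: -169, -539, -1227, -2329, -3941
Second differences: -370, -688, -1102, -1612
Third differences: -318, -414, -510
Fourth differences: -96, -96
The fourth differences are constant (-96).
-510 − 96 = -606;  -1612 − 606 = -2218;  -3941 − 2218 = -6159;  -8229 − 6159 = -14388
-606 − 96 = -702;  -2218 − 702 = -2920;  -6159 − 2920 = -9079;  -14388 − 9079 = -23467
-702 − 96 = -798;  -2920 − 798 = -3718;  -9079 − 3718 = -12797;  -23467 − 12797 = -36264
-798 − 96 = -894;  -3718 − 894 = -4612;  -12797 − 4612 = -17409;  -36264 − 17409 = -53673
-894 − 96 = -990;  -4612 − 990 = -5602;  -17409 − 5602 = -23011;  -53673 − 23011 = -76684

-76684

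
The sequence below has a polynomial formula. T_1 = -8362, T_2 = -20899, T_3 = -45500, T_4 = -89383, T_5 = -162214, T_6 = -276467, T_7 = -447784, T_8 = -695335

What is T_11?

Δ: -12537, -24601, -43883, -72831, -114253, -171317, -247551
Δ²: -12064, -19282, -28948, -41422, -57064, -76234
Δ³: -7218, -9666, -12474, -15642, -19170
Δ⁴: -2448, -2808, -3168, -3528
Δ⁵: -360, -360, -360
Constant fifth difference = -360, so extend:
-3528 − 360 = -3888;  -19170 − 3888 = -23058;  -76234 − 23058 = -99292;  -247551 − 99292 = -346843;  -695335 − 346843 = -1042178
-3888 − 360 = -4248;  -23058 − 4248 = -27306;  -99292 − 27306 = -126598;  -346843 − 126598 = -473441;  -1042178 − 473441 = -1515619
-4248 − 360 = -4608;  -27306 − 4608 = -31914;  -126598 − 31914 = -158512;  -473441 − 158512 = -631953;  -1515619 − 631953 = -2147572

-2147572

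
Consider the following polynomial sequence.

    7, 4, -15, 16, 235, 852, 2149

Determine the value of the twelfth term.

33744

First differences: -3 , -19 , 31 , 219 , 617 , 1297
Second differences: -16 , 50 , 188 , 398 , 680
Third differences: 66 , 138 , 210 , 282
Fourth differences: 72 , 72 , 72
Constant fourth difference = 72, so extend:
282 + 72 = 354;  680 + 354 = 1034;  1297 + 1034 = 2331;  2149 + 2331 = 4480
354 + 72 = 426;  1034 + 426 = 1460;  2331 + 1460 = 3791;  4480 + 3791 = 8271
426 + 72 = 498;  1460 + 498 = 1958;  3791 + 1958 = 5749;  8271 + 5749 = 14020
498 + 72 = 570;  1958 + 570 = 2528;  5749 + 2528 = 8277;  14020 + 8277 = 22297
570 + 72 = 642;  2528 + 642 = 3170;  8277 + 3170 = 11447;  22297 + 11447 = 33744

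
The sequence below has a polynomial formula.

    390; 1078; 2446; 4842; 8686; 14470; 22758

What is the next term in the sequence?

34186

Δ: 688, 1368, 2396, 3844, 5784, 8288
Δ²: 680, 1028, 1448, 1940, 2504
Δ³: 348, 420, 492, 564
Δ⁴: 72, 72, 72
Constant fourth difference = 72, so extend:
564 + 72 = 636;  2504 + 636 = 3140;  8288 + 3140 = 11428;  22758 + 11428 = 34186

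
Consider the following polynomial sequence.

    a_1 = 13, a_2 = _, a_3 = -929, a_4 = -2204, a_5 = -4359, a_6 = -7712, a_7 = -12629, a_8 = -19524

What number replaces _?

-264

Using the last 6 terms:
First differences: -1275  -2155  -3353  -4917  -6895
Second differences: -880  -1198  -1564  -1978
Third differences: -318  -366  -414
Fourth differences: -48  -48
Constant fourth difference = -48.
Extend backward: -318 + 48 = -270;  -880 + 270 = -610;  -1275 + 610 = -665;  -929 + 665 = -264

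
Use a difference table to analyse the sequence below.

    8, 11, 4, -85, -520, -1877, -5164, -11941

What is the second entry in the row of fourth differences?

-312

First differences: 3, -7, -89, -435, -1357, -3287, -6777
Second differences: -10, -82, -346, -922, -1930, -3490
Third differences: -72, -264, -576, -1008, -1560
Fourth differences: -192, -312, -432, -552
Fifth differences: -120, -120, -120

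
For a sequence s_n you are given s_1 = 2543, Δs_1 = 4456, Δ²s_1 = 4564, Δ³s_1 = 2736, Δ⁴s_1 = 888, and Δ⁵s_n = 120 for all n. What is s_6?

102383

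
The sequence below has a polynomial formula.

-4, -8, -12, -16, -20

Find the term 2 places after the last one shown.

-28

D1: -4, -4, -4, -4
First differences constant at -4.
-20 − 4 = -24
-24 − 4 = -28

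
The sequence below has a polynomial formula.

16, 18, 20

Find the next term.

22

2, 2
The first differences are constant (2).
20 + 2 = 22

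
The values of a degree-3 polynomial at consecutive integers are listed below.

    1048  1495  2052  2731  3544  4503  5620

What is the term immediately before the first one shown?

447, 557, 679, 813, 959, 1117
110, 122, 134, 146, 158
12, 12, 12, 12
The third differences are constant at 12.
Work back: 110 − 12 = 98;  447 − 98 = 349;  1048 − 349 = 699

699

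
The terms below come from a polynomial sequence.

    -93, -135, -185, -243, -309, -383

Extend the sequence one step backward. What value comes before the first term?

D1: -42, -50, -58, -66, -74
D2: -8, -8, -8, -8
The second differences are constant at -8.
Work back: -42 + 8 = -34;  -93 + 34 = -59

-59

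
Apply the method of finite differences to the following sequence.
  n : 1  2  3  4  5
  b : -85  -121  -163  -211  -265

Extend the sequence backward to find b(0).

-55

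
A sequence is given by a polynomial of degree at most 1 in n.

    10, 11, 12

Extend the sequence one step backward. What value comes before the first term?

9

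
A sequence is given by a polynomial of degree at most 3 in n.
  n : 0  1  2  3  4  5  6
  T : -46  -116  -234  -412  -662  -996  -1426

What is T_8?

-2622

First differences: -70 , -118 , -178 , -250 , -334 , -430
Second differences: -48 , -60 , -72 , -84 , -96
Third differences: -12 , -12 , -12 , -12
Constant third difference = -12, so extend:
-96 − 12 = -108;  -430 − 108 = -538;  -1426 − 538 = -1964
-108 − 12 = -120;  -538 − 120 = -658;  -1964 − 658 = -2622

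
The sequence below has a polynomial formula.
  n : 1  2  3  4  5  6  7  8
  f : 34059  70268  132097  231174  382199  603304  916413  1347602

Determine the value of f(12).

4940158

36209 , 61829 , 99077 , 151025 , 221105 , 313109 , 431189
25620 , 37248 , 51948 , 70080 , 92004 , 118080
11628 , 14700 , 18132 , 21924 , 26076
3072 , 3432 , 3792 , 4152
360 , 360 , 360
Constant fifth difference = 360, so extend:
4152 + 360 = 4512;  26076 + 4512 = 30588;  118080 + 30588 = 148668;  431189 + 148668 = 579857;  1347602 + 579857 = 1927459
4512 + 360 = 4872;  30588 + 4872 = 35460;  148668 + 35460 = 184128;  579857 + 184128 = 763985;  1927459 + 763985 = 2691444
4872 + 360 = 5232;  35460 + 5232 = 40692;  184128 + 40692 = 224820;  763985 + 224820 = 988805;  2691444 + 988805 = 3680249
5232 + 360 = 5592;  40692 + 5592 = 46284;  224820 + 46284 = 271104;  988805 + 271104 = 1259909;  3680249 + 1259909 = 4940158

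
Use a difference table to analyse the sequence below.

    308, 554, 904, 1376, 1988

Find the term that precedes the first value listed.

148

Δ: 246, 350, 472, 612
Δ²: 104, 122, 140
Δ³: 18, 18
The third differences are constant at 18.
Work back: 104 − 18 = 86;  246 − 86 = 160;  308 − 160 = 148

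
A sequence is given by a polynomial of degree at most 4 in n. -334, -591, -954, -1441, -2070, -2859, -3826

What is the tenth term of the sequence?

-7975

Δ: -257 , -363 , -487 , -629 , -789 , -967
Δ²: -106 , -124 , -142 , -160 , -178
Δ³: -18 , -18 , -18 , -18
Constant third difference = -18, so extend:
-178 − 18 = -196;  -967 − 196 = -1163;  -3826 − 1163 = -4989
-196 − 18 = -214;  -1163 − 214 = -1377;  -4989 − 1377 = -6366
-214 − 18 = -232;  -1377 − 232 = -1609;  -6366 − 1609 = -7975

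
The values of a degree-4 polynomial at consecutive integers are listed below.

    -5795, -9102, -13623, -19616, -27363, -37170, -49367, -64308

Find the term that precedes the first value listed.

First differences: -3307  -4521  -5993  -7747  -9807  -12197  -14941
Second differences: -1214  -1472  -1754  -2060  -2390  -2744
Third differences: -258  -282  -306  -330  -354
Fourth differences: -24  -24  -24  -24
The fourth differences are constant at -24.
Work back: -258 + 24 = -234;  -1214 + 234 = -980;  -3307 + 980 = -2327;  -5795 + 2327 = -3468

-3468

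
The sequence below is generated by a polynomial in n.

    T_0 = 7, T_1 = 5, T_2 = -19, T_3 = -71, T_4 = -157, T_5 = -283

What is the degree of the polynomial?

3

D1: -2, -24, -52, -86, -126
D2: -22, -28, -34, -40
D3: -6, -6, -6
The third differences are constant, so the polynomial has degree 3.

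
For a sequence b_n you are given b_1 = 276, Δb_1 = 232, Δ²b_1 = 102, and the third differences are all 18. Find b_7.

3558

Build the table forward from the leading diagonal:
D3: 18  18  18  18  18  18  18
D2: 102  120  138  156  174  192  210
D1: 232  334  454  592  748  922  1114
b: 276  508  842  1296  1888  2636  3558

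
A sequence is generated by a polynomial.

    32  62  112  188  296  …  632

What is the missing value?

Using the first 5 terms:
First differences: 30, 50, 76, 108
Second differences: 20, 26, 32
Third differences: 6, 6
Constant third difference = 6.
Extend forward: 32 + 6 = 38;  108 + 38 = 146;  296 + 146 = 442

442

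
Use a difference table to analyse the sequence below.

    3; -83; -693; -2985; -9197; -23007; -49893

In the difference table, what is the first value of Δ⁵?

First differences: -86, -610, -2292, -6212, -13810, -26886
Second differences: -524, -1682, -3920, -7598, -13076
Third differences: -1158, -2238, -3678, -5478
Fourth differences: -1080, -1440, -1800
Fifth differences: -360, -360

-360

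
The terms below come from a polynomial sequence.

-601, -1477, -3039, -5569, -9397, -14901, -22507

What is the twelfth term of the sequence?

-110337

First differences: -876, -1562, -2530, -3828, -5504, -7606
Second differences: -686, -968, -1298, -1676, -2102
Third differences: -282, -330, -378, -426
Fourth differences: -48, -48, -48
The fourth differences are constant (-48).
-426 − 48 = -474;  -2102 − 474 = -2576;  -7606 − 2576 = -10182;  -22507 − 10182 = -32689
-474 − 48 = -522;  -2576 − 522 = -3098;  -10182 − 3098 = -13280;  -32689 − 13280 = -45969
-522 − 48 = -570;  -3098 − 570 = -3668;  -13280 − 3668 = -16948;  -45969 − 16948 = -62917
-570 − 48 = -618;  -3668 − 618 = -4286;  -16948 − 4286 = -21234;  -62917 − 21234 = -84151
-618 − 48 = -666;  -4286 − 666 = -4952;  -21234 − 4952 = -26186;  -84151 − 26186 = -110337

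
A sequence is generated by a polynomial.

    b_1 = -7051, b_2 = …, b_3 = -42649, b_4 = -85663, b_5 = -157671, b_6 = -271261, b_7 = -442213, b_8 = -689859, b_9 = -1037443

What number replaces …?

-18873

Using the last 7 terms:
Δ: -43014  -72008  -113590  -170952  -247646  -347584
Δ²: -28994  -41582  -57362  -76694  -99938
Δ³: -12588  -15780  -19332  -23244
Δ⁴: -3192  -3552  -3912
Δ⁵: -360  -360
Constant fifth difference = -360.
Extend backward: -3192 + 360 = -2832;  -12588 + 2832 = -9756;  -28994 + 9756 = -19238;  -43014 + 19238 = -23776;  -42649 + 23776 = -18873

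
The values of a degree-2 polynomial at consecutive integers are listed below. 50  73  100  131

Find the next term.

166

First differences: 23 , 27 , 31
Second differences: 4 , 4
The second differences are constant (4).
31 + 4 = 35;  131 + 35 = 166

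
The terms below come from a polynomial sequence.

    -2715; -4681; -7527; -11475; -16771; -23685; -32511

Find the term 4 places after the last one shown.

-93655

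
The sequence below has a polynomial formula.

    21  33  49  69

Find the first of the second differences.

4

D1: 12, 16, 20
D2: 4, 4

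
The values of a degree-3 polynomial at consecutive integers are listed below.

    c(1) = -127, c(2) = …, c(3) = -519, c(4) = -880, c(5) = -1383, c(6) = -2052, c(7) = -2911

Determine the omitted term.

Using the last 5 terms:
First differences: -361, -503, -669, -859
Second differences: -142, -166, -190
Third differences: -24, -24
Constant third difference = -24.
Extend backward: -142 + 24 = -118;  -361 + 118 = -243;  -519 + 243 = -276

-276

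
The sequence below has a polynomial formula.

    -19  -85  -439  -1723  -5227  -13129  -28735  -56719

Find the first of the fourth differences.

D1: -66, -354, -1284, -3504, -7902, -15606, -27984
D2: -288, -930, -2220, -4398, -7704, -12378
D3: -642, -1290, -2178, -3306, -4674
D4: -648, -888, -1128, -1368
D5: -240, -240, -240

-648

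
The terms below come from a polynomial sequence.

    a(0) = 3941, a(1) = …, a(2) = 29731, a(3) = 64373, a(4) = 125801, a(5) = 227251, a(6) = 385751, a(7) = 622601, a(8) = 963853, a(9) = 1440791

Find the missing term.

11951

Using the last 8 terms:
34642  61428  101450  158500  236850  341252  476938
26786  40022  57050  78350  104402  135686
13236  17028  21300  26052  31284
3792  4272  4752  5232
480  480  480
Constant fifth difference = 480.
Extend backward: 3792 − 480 = 3312;  13236 − 3312 = 9924;  26786 − 9924 = 16862;  34642 − 16862 = 17780;  29731 − 17780 = 11951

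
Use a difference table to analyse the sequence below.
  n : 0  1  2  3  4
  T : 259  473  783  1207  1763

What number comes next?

First differences: 214, 310, 424, 556
Second differences: 96, 114, 132
Third differences: 18, 18
Third differences constant at 18.
132 + 18 = 150;  556 + 150 = 706;  1763 + 706 = 2469

2469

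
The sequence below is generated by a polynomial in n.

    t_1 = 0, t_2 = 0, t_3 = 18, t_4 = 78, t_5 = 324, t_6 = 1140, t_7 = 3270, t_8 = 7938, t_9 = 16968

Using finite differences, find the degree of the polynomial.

5

D1: 0, 18, 60, 246, 816, 2130, 4668, 9030
D2: 18, 42, 186, 570, 1314, 2538, 4362
D3: 24, 144, 384, 744, 1224, 1824
D4: 120, 240, 360, 480, 600
D5: 120, 120, 120, 120
The fifth differences are constant, so the polynomial has degree 5.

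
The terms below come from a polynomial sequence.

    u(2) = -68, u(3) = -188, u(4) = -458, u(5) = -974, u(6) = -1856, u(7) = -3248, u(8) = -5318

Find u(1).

-26

D1: -120, -270, -516, -882, -1392, -2070
D2: -150, -246, -366, -510, -678
D3: -96, -120, -144, -168
D4: -24, -24, -24
The fourth differences are constant at -24.
Work back: -96 + 24 = -72;  -150 + 72 = -78;  -120 + 78 = -42;  -68 + 42 = -26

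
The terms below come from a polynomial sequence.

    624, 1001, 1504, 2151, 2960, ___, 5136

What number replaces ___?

3949

Using the first 5 terms:
Δ: 377  503  647  809
Δ²: 126  144  162
Δ³: 18  18
Constant third difference = 18.
Extend forward: 162 + 18 = 180;  809 + 180 = 989;  2960 + 989 = 3949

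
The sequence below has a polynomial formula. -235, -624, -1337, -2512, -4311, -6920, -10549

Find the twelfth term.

-53024

Δ: -389 , -713 , -1175 , -1799 , -2609 , -3629
Δ²: -324 , -462 , -624 , -810 , -1020
Δ³: -138 , -162 , -186 , -210
Δ⁴: -24 , -24 , -24
Constant fourth difference = -24, so extend:
-210 − 24 = -234;  -1020 − 234 = -1254;  -3629 − 1254 = -4883;  -10549 − 4883 = -15432
-234 − 24 = -258;  -1254 − 258 = -1512;  -4883 − 1512 = -6395;  -15432 − 6395 = -21827
-258 − 24 = -282;  -1512 − 282 = -1794;  -6395 − 1794 = -8189;  -21827 − 8189 = -30016
-282 − 24 = -306;  -1794 − 306 = -2100;  -8189 − 2100 = -10289;  -30016 − 10289 = -40305
-306 − 24 = -330;  -2100 − 330 = -2430;  -10289 − 2430 = -12719;  -40305 − 12719 = -53024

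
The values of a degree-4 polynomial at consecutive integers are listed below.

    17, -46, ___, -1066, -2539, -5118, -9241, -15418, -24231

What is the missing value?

-333

Using the last 6 terms:
-1473, -2579, -4123, -6177, -8813
-1106, -1544, -2054, -2636
-438, -510, -582
-72, -72
Constant fourth difference = -72.
Extend backward: -438 + 72 = -366;  -1106 + 366 = -740;  -1473 + 740 = -733;  -1066 + 733 = -333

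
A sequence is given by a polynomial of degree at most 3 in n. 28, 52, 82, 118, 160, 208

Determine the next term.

262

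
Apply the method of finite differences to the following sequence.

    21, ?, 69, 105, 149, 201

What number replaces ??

41

Using the last 4 terms:
Δ: 36, 44, 52
Δ²: 8, 8
Constant second difference = 8.
Extend backward: 36 − 8 = 28;  69 − 28 = 41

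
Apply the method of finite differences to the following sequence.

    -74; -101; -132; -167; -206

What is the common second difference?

-4

Δ: -27, -31, -35, -39
Δ²: -4, -4, -4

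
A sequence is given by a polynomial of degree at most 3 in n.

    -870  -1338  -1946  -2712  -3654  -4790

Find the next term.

-6138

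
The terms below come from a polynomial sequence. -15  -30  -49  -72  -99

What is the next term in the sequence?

-15, -19, -23, -27
-4, -4, -4
Second differences constant at -4.
-27 − 4 = -31;  -99 − 31 = -130

-130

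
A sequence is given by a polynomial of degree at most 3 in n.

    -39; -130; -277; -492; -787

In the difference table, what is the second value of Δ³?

-12

D1: -91, -147, -215, -295
D2: -56, -68, -80
D3: -12, -12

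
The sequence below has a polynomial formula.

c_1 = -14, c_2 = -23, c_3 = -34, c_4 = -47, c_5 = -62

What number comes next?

-79

First differences: -9 , -11 , -13 , -15
Second differences: -2 , -2 , -2
Constant second difference = -2, so extend:
-15 − 2 = -17;  -62 − 17 = -79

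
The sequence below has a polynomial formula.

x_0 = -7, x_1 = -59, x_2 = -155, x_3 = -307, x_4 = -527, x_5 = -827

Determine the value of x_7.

-52, -96, -152, -220, -300
-44, -56, -68, -80
-12, -12, -12
The third differences are constant (-12).
-80 − 12 = -92;  -300 − 92 = -392;  -827 − 392 = -1219
-92 − 12 = -104;  -392 − 104 = -496;  -1219 − 496 = -1715

-1715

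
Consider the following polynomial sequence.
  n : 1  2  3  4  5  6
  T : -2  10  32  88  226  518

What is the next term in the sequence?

12 , 22 , 56 , 138 , 292
10 , 34 , 82 , 154
24 , 48 , 72
24 , 24
The fourth differences are constant (24).
72 + 24 = 96;  154 + 96 = 250;  292 + 250 = 542;  518 + 542 = 1060

1060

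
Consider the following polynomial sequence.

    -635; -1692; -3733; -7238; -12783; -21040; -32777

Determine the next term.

-48858

D1: -1057 , -2041 , -3505 , -5545 , -8257 , -11737
D2: -984 , -1464 , -2040 , -2712 , -3480
D3: -480 , -576 , -672 , -768
D4: -96 , -96 , -96
Fourth differences constant at -96.
-768 − 96 = -864;  -3480 − 864 = -4344;  -11737 − 4344 = -16081;  -32777 − 16081 = -48858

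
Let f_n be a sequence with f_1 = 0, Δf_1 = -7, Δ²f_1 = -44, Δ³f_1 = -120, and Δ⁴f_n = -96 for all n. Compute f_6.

Build the table forward from the leading diagonal:
D4: -96  -96  -96  -96  -96  -96
D3: -120  -216  -312  -408  -504  -600
D2: -44  -164  -380  -692  -1100  -1604
D1: -7  -51  -215  -595  -1287  -2387
f: 0  -7  -58  -273  -868  -2155

-2155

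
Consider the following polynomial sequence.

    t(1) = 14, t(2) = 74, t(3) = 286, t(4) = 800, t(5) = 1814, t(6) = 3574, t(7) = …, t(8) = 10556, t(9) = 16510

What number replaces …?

Using the first 6 terms:
D1: 60, 212, 514, 1014, 1760
D2: 152, 302, 500, 746
D3: 150, 198, 246
D4: 48, 48
Constant fourth difference = 48.
Extend forward: 246 + 48 = 294;  746 + 294 = 1040;  1760 + 1040 = 2800;  3574 + 2800 = 6374

6374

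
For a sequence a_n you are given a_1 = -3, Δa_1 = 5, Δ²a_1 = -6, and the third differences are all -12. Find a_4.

-18

Build the table forward from the leading diagonal:
D3: -12, -12, -12, -12
D2: -6, -18, -30, -42
D1: 5, -1, -19, -49
a: -3, 2, 1, -18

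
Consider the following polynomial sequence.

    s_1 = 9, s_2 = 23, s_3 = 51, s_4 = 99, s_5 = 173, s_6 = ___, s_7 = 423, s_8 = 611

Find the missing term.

Using the first 5 terms:
First differences: 14  28  48  74
Second differences: 14  20  26
Third differences: 6  6
Constant third difference = 6.
Extend forward: 26 + 6 = 32;  74 + 32 = 106;  173 + 106 = 279

279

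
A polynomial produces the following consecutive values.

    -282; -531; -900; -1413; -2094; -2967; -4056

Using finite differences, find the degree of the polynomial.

3

-249, -369, -513, -681, -873, -1089
-120, -144, -168, -192, -216
-24, -24, -24, -24
The third differences are constant, so the polynomial has degree 3.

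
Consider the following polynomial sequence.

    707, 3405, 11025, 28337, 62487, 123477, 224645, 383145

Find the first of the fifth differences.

480

First differences: 2698, 7620, 17312, 34150, 60990, 101168, 158500
Second differences: 4922, 9692, 16838, 26840, 40178, 57332
Third differences: 4770, 7146, 10002, 13338, 17154
Fourth differences: 2376, 2856, 3336, 3816
Fifth differences: 480, 480, 480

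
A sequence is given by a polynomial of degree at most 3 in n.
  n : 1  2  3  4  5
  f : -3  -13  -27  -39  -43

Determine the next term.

Δ: -10 , -14 , -12 , -4
Δ²: -4 , 2 , 8
Δ³: 6 , 6
Third differences constant at 6.
8 + 6 = 14;  -4 + 14 = 10;  -43 + 10 = -33

-33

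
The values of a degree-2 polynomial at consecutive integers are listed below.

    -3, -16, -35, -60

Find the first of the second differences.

First differences: -13, -19, -25
Second differences: -6, -6

-6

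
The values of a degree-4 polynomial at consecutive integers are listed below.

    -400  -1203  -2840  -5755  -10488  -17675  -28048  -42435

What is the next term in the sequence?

Δ: -803, -1637, -2915, -4733, -7187, -10373, -14387
Δ²: -834, -1278, -1818, -2454, -3186, -4014
Δ³: -444, -540, -636, -732, -828
Δ⁴: -96, -96, -96, -96
Constant fourth difference = -96, so extend:
-828 − 96 = -924;  -4014 − 924 = -4938;  -14387 − 4938 = -19325;  -42435 − 19325 = -61760

-61760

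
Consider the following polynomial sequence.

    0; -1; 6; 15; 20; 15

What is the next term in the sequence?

-1, 7, 9, 5, -5
8, 2, -4, -10
-6, -6, -6
Third differences constant at -6.
-10 − 6 = -16;  -5 − 16 = -21;  15 − 21 = -6

-6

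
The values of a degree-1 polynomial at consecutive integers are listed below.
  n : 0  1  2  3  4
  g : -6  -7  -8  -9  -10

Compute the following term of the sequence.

-11

D1: -1, -1, -1, -1
First differences constant at -1.
-10 − 1 = -11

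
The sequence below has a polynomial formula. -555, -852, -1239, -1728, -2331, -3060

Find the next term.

-3927

D1: -297 , -387 , -489 , -603 , -729
D2: -90 , -102 , -114 , -126
D3: -12 , -12 , -12
Constant third difference = -12, so extend:
-126 − 12 = -138;  -729 − 138 = -867;  -3060 − 867 = -3927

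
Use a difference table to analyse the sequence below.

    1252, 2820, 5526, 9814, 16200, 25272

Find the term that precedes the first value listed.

D1: 1568  2706  4288  6386  9072
D2: 1138  1582  2098  2686
D3: 444  516  588
D4: 72  72
The fourth differences are constant at 72.
Work back: 444 − 72 = 372;  1138 − 372 = 766;  1568 − 766 = 802;  1252 − 802 = 450

450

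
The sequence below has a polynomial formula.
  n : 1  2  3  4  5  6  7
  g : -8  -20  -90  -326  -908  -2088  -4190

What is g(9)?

D1: -12 , -70 , -236 , -582 , -1180 , -2102
D2: -58 , -166 , -346 , -598 , -922
D3: -108 , -180 , -252 , -324
D4: -72 , -72 , -72
Fourth differences constant at -72.
-324 − 72 = -396;  -922 − 396 = -1318;  -2102 − 1318 = -3420;  -4190 − 3420 = -7610
-396 − 72 = -468;  -1318 − 468 = -1786;  -3420 − 1786 = -5206;  -7610 − 5206 = -12816

-12816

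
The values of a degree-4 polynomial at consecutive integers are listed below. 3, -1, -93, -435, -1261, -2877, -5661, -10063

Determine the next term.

-16605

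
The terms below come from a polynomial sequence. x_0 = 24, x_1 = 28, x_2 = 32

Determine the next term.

36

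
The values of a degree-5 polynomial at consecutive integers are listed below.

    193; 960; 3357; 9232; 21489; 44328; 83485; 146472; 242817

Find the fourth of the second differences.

Δ: 767, 2397, 5875, 12257, 22839, 39157, 62987, 96345
Δ²: 1630, 3478, 6382, 10582, 16318, 23830, 33358
Δ³: 1848, 2904, 4200, 5736, 7512, 9528
Δ⁴: 1056, 1296, 1536, 1776, 2016
Δ⁵: 240, 240, 240, 240

10582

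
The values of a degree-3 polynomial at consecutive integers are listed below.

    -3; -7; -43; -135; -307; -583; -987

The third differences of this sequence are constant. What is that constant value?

Δ: -4, -36, -92, -172, -276, -404
Δ²: -32, -56, -80, -104, -128
Δ³: -24, -24, -24, -24

-24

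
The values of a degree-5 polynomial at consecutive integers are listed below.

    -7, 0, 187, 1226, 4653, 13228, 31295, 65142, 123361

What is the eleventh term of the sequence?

D1: 7  187  1039  3427  8575  18067  33847  58219
D2: 180  852  2388  5148  9492  15780  24372
D3: 672  1536  2760  4344  6288  8592
D4: 864  1224  1584  1944  2304
D5: 360  360  360  360
Constant fifth difference = 360, so extend:
2304 + 360 = 2664;  8592 + 2664 = 11256;  24372 + 11256 = 35628;  58219 + 35628 = 93847;  123361 + 93847 = 217208
2664 + 360 = 3024;  11256 + 3024 = 14280;  35628 + 14280 = 49908;  93847 + 49908 = 143755;  217208 + 143755 = 360963

360963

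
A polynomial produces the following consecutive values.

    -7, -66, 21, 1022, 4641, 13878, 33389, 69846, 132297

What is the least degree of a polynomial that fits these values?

5

Δ: -59, 87, 1001, 3619, 9237, 19511, 36457, 62451
Δ²: 146, 914, 2618, 5618, 10274, 16946, 25994
Δ³: 768, 1704, 3000, 4656, 6672, 9048
Δ⁴: 936, 1296, 1656, 2016, 2376
Δ⁵: 360, 360, 360, 360
The fifth differences are constant, so the polynomial has degree 5.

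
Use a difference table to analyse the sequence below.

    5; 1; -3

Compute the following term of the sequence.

-7

First differences: -4  -4
The first differences are constant (-4).
-3 − 4 = -7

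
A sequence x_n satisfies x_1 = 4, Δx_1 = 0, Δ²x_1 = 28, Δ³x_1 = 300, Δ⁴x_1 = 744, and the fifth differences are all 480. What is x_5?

Build the table forward from the leading diagonal:
D5: 480  480  480  480  480
D4: 744  1224  1704  2184  2664
D3: 300  1044  2268  3972  6156
D2: 28  328  1372  3640  7612
D1: 0  28  356  1728  5368
x: 4  4  32  388  2116

2116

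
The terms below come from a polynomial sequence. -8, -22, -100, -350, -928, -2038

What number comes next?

-3932

First differences: -14  -78  -250  -578  -1110
Second differences: -64  -172  -328  -532
Third differences: -108  -156  -204
Fourth differences: -48  -48
The fourth differences are constant (-48).
-204 − 48 = -252;  -532 − 252 = -784;  -1110 − 784 = -1894;  -2038 − 1894 = -3932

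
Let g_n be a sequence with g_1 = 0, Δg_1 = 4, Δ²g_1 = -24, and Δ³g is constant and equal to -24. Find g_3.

-16

Build the table forward from the leading diagonal:
Third differences: -24  -24  -24
Second differences: -24  -48  -72
First differences: 4  -20  -68
g: 0  4  -16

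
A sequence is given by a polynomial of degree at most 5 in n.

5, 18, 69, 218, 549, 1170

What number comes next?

2213

13  51  149  331  621
38  98  182  290
60  84  108
24  24
Constant fourth difference = 24, so extend:
108 + 24 = 132;  290 + 132 = 422;  621 + 422 = 1043;  1170 + 1043 = 2213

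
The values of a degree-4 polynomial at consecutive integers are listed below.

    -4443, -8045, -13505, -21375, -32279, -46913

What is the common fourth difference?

-72

First differences: -3602, -5460, -7870, -10904, -14634
Second differences: -1858, -2410, -3034, -3730
Third differences: -552, -624, -696
Fourth differences: -72, -72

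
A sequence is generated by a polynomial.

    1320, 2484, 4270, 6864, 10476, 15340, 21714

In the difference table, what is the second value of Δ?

D1: 1164, 1786, 2594, 3612, 4864, 6374
D2: 622, 808, 1018, 1252, 1510
D3: 186, 210, 234, 258
D4: 24, 24, 24

1786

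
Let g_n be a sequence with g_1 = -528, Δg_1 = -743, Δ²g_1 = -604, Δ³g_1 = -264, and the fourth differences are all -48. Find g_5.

-8228

Build the table forward from the leading diagonal:
Fourth differences: -48, -48, -48, -48, -48
Third differences: -264, -312, -360, -408, -456
Second differences: -604, -868, -1180, -1540, -1948
First differences: -743, -1347, -2215, -3395, -4935
g: -528, -1271, -2618, -4833, -8228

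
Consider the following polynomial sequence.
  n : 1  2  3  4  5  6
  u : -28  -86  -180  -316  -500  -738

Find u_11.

-2948

Δ: -58, -94, -136, -184, -238
Δ²: -36, -42, -48, -54
Δ³: -6, -6, -6
Third differences constant at -6.
-54 − 6 = -60;  -238 − 60 = -298;  -738 − 298 = -1036
-60 − 6 = -66;  -298 − 66 = -364;  -1036 − 364 = -1400
-66 − 6 = -72;  -364 − 72 = -436;  -1400 − 436 = -1836
-72 − 6 = -78;  -436 − 78 = -514;  -1836 − 514 = -2350
-78 − 6 = -84;  -514 − 84 = -598;  -2350 − 598 = -2948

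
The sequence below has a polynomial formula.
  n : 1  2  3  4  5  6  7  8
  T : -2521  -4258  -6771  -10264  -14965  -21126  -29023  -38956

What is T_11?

-84331

First differences: -1737 , -2513 , -3493 , -4701 , -6161 , -7897 , -9933
Second differences: -776 , -980 , -1208 , -1460 , -1736 , -2036
Third differences: -204 , -228 , -252 , -276 , -300
Fourth differences: -24 , -24 , -24 , -24
The fourth differences are constant (-24).
-300 − 24 = -324;  -2036 − 324 = -2360;  -9933 − 2360 = -12293;  -38956 − 12293 = -51249
-324 − 24 = -348;  -2360 − 348 = -2708;  -12293 − 2708 = -15001;  -51249 − 15001 = -66250
-348 − 24 = -372;  -2708 − 372 = -3080;  -15001 − 3080 = -18081;  -66250 − 18081 = -84331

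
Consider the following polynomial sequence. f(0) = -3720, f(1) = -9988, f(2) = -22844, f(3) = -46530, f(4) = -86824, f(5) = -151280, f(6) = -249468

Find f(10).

-1254940

D1: -6268 , -12856 , -23686 , -40294 , -64456 , -98188
D2: -6588 , -10830 , -16608 , -24162 , -33732
D3: -4242 , -5778 , -7554 , -9570
D4: -1536 , -1776 , -2016
D5: -240 , -240
Constant fifth difference = -240, so extend:
-2016 − 240 = -2256;  -9570 − 2256 = -11826;  -33732 − 11826 = -45558;  -98188 − 45558 = -143746;  -249468 − 143746 = -393214
-2256 − 240 = -2496;  -11826 − 2496 = -14322;  -45558 − 14322 = -59880;  -143746 − 59880 = -203626;  -393214 − 203626 = -596840
-2496 − 240 = -2736;  -14322 − 2736 = -17058;  -59880 − 17058 = -76938;  -203626 − 76938 = -280564;  -596840 − 280564 = -877404
-2736 − 240 = -2976;  -17058 − 2976 = -20034;  -76938 − 20034 = -96972;  -280564 − 96972 = -377536;  -877404 − 377536 = -1254940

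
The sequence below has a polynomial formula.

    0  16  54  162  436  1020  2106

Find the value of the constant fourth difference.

48

D1: 16, 38, 108, 274, 584, 1086
D2: 22, 70, 166, 310, 502
D3: 48, 96, 144, 192
D4: 48, 48, 48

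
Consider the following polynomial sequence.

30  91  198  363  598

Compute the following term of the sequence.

915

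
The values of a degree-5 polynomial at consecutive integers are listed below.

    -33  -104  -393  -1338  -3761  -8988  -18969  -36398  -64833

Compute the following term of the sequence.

-108816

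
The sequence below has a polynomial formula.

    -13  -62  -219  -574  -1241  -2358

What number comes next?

-4087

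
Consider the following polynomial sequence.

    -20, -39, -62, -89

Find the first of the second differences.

-4

D1: -19, -23, -27
D2: -4, -4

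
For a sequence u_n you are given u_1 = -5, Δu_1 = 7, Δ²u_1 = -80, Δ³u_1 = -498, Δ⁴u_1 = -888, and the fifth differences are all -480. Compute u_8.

Build the table forward from the leading diagonal:
Δ⁵: -480  -480  -480  -480  -480  -480  -480  -480
Δ⁴: -888  -1368  -1848  -2328  -2808  -3288  -3768  -4248
Δ³: -498  -1386  -2754  -4602  -6930  -9738  -13026  -16794
Δ²: -80  -578  -1964  -4718  -9320  -16250  -25988  -39014
Δ: 7  -73  -651  -2615  -7333  -16653  -32903  -58891
u: -5  2  -71  -722  -3337  -10670  -27323  -60226

-60226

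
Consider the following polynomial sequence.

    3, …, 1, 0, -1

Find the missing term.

Using the last 3 terms:
D1: -1, -1
Constant first difference = -1.
Extend backward: 1 + 1 = 2

2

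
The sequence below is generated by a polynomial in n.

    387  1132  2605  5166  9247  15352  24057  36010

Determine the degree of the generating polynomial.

4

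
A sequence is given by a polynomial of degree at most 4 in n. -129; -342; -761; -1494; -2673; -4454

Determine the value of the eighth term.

Δ: -213  -419  -733  -1179  -1781
Δ²: -206  -314  -446  -602
Δ³: -108  -132  -156
Δ⁴: -24  -24
The fourth differences are constant (-24).
-156 − 24 = -180;  -602 − 180 = -782;  -1781 − 782 = -2563;  -4454 − 2563 = -7017
-180 − 24 = -204;  -782 − 204 = -986;  -2563 − 986 = -3549;  -7017 − 3549 = -10566

-10566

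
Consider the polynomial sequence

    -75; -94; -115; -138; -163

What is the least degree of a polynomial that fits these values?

Δ: -19, -21, -23, -25
Δ²: -2, -2, -2
The second differences are constant, so the polynomial has degree 2.

2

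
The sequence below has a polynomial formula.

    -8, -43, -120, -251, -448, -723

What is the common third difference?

-12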